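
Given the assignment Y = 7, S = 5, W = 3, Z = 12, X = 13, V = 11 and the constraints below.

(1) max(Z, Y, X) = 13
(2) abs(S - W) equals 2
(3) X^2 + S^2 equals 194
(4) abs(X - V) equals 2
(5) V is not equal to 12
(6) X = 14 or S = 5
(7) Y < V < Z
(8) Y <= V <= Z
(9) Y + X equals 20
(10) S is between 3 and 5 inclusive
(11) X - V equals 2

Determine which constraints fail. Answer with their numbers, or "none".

None — every constraint holds.

(1) max(12, 7, 13) = 13  ✓
(2) abs(5 - 3) = 2  ✓
(3) X^2 + S^2 = 13^2 + 5^2 = 169 + 25 = 194  ✓
(4) abs(13 - 11) = 2  ✓
(5) V = 11, and 11 ≠ 12  ✓
(6) X = 13 ≠ 14, but S = 5 = 5 (second disjunct)  ✓
(7) values 7 < 11 < 12  ✓
(8) values 7 <= 11 <= 12  ✓
(9) Y + X = 7 + 13 = 20  ✓
(10) S = 5 lies in [3, 5]  ✓
(11) X - V = 13 - 11 = 2  ✓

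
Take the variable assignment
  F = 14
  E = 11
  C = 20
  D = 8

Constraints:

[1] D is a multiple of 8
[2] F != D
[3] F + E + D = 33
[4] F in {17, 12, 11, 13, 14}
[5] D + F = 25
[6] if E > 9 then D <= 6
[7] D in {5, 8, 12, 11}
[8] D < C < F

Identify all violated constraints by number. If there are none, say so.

Violated: 5, 6, and 8.

[1] 8 / 8 = 1, so 8 divides 8  OK
[2] F = 14, D = 8; distinct  OK
[3] F + E + D = 14 + 11 + 8 = 33  OK
[4] F = 14 is in {17, 12, 11, 13, 14}  OK
[5] D + F = 8 + 14 = 22, not 25  FAIL
[6] E = 11 > 9, so we need D ≤ 6; but D = 8 > 6  FAIL
[7] D = 8 is in {5, 8, 12, 11}  OK
[8] values 8, 20, 14; C = 20 is not < F = 14  FAIL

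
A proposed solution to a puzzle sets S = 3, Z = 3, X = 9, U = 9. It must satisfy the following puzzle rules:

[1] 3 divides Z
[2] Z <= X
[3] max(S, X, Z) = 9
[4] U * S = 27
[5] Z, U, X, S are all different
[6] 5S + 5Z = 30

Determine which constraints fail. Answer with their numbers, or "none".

The assignment fails constraint 5.

[1] 3 / 3 = 1, so 3 divides 3 — holds.
[2] Z = 3, X = 9; 3 ≤ 9 — holds.
[3] max(3, 9, 3) = 9 — holds.
[4] U * S = 9 * 3 = 27 — holds.
[5] U = X = 9, not all different — does not hold.
[6] 5S + 5Z = 5(3) + 5(3) = 30 — holds.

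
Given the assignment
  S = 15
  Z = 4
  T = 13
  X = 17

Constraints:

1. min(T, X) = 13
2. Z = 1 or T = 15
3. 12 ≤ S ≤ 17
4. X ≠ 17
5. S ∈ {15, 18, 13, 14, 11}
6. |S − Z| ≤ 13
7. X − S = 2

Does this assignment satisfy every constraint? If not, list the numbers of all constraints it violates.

1. min(13, 17) = 13 — satisfied.
2. Z = 4 ≠ 1 and T = 13 ≠ 15; both disjuncts false — violated.
3. S = 15 lies in [12, 17] — satisfied.
4. X = 17, but 17 is required to differ — violated.
5. S = 15 is in {15, 18, 13, 14, 11} — satisfied.
6. |15 − 4| = 11; 11 ≤ 13 — satisfied.
7. X − S = 17 − 15 = 2 — satisfied.

No — constraints 2, 4 are not satisfied.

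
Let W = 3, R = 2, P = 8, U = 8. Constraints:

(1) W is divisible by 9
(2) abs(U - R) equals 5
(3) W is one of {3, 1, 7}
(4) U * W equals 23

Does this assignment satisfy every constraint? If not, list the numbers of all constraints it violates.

(1) 3 = 9*0 + 3, so 9 does not divide 3 — violated.
(2) abs(8 - 2) = 6, not 5 — violated.
(3) W = 3 is in {3, 1, 7} — satisfied.
(4) U * W = 8 * 3 = 24, not 23 — violated.

The assignment fails constraints 1, 2, and 4.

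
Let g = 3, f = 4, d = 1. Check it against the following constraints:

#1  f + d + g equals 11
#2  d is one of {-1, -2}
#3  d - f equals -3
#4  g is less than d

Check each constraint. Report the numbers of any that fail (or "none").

#1 f + d + g = 4 + 1 + 3 = 8, not 11  ✗
#2 d = 1 is not in {-1, -2}  ✗
#3 d - f = 1 - 4 = -3  ✓
#4 g = 3, d = 1; 3 ≥ 1 (want <)  ✗

Constraints 1, 2, and 4 do not hold.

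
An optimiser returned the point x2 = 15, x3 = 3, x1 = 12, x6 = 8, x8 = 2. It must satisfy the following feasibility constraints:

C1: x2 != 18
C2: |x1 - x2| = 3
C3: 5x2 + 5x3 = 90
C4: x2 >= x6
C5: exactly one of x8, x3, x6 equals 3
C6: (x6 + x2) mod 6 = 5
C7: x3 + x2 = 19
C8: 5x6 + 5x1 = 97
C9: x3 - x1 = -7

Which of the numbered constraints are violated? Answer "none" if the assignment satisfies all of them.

C1: x2 = 15, and 15 ≠ 18 — holds.
C2: |12 - 15| = 3 — holds.
C3: 5x2 + 5x3 = 5(15) + 5(3) = 90 — holds.
C4: x2 = 15, x6 = 8; 15 ≥ 8 — holds.
C5: x8=2, x3=3, x6=8; 1 of them equals 3 — holds.
C6: x6 + x2 = 23; 23 mod 6 = 5 — holds.
C7: x3 + x2 = 3 + 15 = 18, not 19 — fails.
C8: 5x6 + 5x1 = 5(8) + 5(12) = 100, not 97 — fails.
C9: x3 - x1 = 3 - 12 = -9, not -7 — fails.

Constraints 7, 8, 9 do not hold.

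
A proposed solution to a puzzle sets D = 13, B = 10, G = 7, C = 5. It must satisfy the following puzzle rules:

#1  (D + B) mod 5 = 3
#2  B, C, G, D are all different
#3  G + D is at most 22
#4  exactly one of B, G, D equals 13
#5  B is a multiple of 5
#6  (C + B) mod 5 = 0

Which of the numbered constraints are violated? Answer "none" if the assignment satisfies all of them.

Yes — all constraints hold.

#1 D + B = 23; 23 mod 5 = 3  ✔
#2 values 10, 5, 7, 13 are pairwise distinct  ✔
#3 G + D = 7 + 13 = 20; 20 ≤ 22  ✔
#4 B=10, G=7, D=13; 1 of them equals 13  ✔
#5 10 / 5 = 2, so 5 divides 10  ✔
#6 C + B = 15; 15 mod 5 = 0  ✔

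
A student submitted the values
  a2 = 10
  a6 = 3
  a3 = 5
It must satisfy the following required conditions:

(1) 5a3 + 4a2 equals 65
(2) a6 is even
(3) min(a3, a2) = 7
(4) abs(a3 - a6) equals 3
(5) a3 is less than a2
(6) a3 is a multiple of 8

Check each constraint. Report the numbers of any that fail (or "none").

(1) 5a3 + 4a2 = 5(5) + 4(10) = 65  yes
(2) a6 = 3 is odd  no
(3) min(5, 10) = 5, not 7  no
(4) abs(5 - 3) = 2, not 3  no
(5) a3 = 5, a2 = 10; 5 < 10  yes
(6) 5 = 8*0 + 5, so 8 does not divide 5  no

Constraints 2, 3, 4, 6 are violated.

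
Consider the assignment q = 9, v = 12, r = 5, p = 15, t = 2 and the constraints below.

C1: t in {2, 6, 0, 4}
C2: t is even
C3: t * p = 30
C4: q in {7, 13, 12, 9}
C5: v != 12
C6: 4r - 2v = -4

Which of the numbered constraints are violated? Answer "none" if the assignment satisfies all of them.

C1: t = 2 is in {2, 6, 0, 4}  yes
C2: t = 2 is even  yes
C3: t * p = 2 * 15 = 30  yes
C4: q = 9 is in {7, 13, 12, 9}  yes
C5: v = 12, but 12 is required to differ  no
C6: 4r - 2v = 4(5) - 2(12) = -4  yes

No — constraint 5 is not satisfied.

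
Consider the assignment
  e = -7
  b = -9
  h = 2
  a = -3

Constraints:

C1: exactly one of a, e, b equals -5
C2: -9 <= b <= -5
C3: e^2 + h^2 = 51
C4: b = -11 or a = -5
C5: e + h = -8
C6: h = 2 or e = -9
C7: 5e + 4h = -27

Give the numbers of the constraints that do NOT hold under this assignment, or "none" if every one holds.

Constraints 1, 3, 4, and 5 do not hold.

C1: a=-3, e=-7, b=-9; 0 of them equal -5, not exactly one — violated.
C2: b = -9 lies in [-9, -5] — satisfied.
C3: e^2 + h^2 = (-7)^2 + 2^2 = 49 + 4 = 53, not 51 — violated.
C4: b = -9 ≠ -11 and a = -3 ≠ -5; both disjuncts false — violated.
C5: e + h = -7 + 2 = -5, not -8 — violated.
C6: h = 2 = 2 (first disjunct) — satisfied.
C7: 5e + 4h = 5(-7) + 4(2) = -27 — satisfied.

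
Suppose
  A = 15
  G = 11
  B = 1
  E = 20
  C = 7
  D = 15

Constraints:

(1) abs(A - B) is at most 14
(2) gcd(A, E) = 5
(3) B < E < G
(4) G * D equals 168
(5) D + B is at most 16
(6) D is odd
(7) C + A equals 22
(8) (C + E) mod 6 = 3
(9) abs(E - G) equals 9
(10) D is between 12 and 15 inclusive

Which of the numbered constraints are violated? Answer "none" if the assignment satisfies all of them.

(1) abs(15 - 1) = 14; 14 ≤ 14 — OK.
(2) gcd(15, 20) = 5 — OK.
(3) values 1, 20, 11; E = 20 is not < G = 11 — violated.
(4) G * D = 11 * 15 = 165, not 168 — violated.
(5) D + B = 15 + 1 = 16; 16 ≤ 16 — OK.
(6) D = 15 is odd — OK.
(7) C + A = 7 + 15 = 22 — OK.
(8) C + E = 27; 27 mod 6 = 3 — OK.
(9) abs(20 - 11) = 9 — OK.
(10) D = 15 lies in [12, 15] — OK.

Constraints 3 and 4 are violated.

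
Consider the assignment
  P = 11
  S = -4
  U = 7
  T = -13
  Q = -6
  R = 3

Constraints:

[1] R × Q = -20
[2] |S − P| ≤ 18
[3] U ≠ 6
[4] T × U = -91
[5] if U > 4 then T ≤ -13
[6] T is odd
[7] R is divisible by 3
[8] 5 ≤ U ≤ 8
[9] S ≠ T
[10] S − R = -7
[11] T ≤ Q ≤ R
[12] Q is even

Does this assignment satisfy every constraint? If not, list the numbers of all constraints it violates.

Constraint 1 does not hold.

[1] R × Q = 3 × (-6) = -18, not -20  FAIL
[2] |-4 − 11| = 15; 15 ≤ 18  OK
[3] U = 7, and 7 ≠ 6  OK
[4] T × U = -13 × 7 = -91  OK
[5] U = 7 > 4, so we need T ≤ -13; T = -13 ≤ -13  OK
[6] T = -13 is odd  OK
[7] 3 / 3 = 1, so 3 divides 3  OK
[8] U = 7 lies in [5, 8]  OK
[9] S = -4, T = -13; distinct  OK
[10] S − R = -4 − 3 = -7  OK
[11] values -13 ≤ -6 ≤ 3  OK
[12] Q = -6 is even  OK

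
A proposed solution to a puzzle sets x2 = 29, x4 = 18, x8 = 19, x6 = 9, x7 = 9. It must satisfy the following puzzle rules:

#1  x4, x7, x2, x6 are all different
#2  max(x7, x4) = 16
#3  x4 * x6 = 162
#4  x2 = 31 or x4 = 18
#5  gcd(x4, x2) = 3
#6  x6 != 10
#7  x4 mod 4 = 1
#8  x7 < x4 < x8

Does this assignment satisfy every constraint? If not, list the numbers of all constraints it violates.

Constraints 1, 2, 5, 7 are violated.

#1 x7 = x6 = 9, not all different  false
#2 max(9, 18) = 18, not 16  false
#3 x4 * x6 = 18 * 9 = 162  true
#4 x2 = 29 ≠ 31, but x4 = 18 = 18 (second disjunct)  true
#5 gcd(18, 29) = 1, not 3  false
#6 x6 = 9, and 9 ≠ 10  true
#7 18 mod 4 = 2, not 1  false
#8 values 9 < 18 < 19  true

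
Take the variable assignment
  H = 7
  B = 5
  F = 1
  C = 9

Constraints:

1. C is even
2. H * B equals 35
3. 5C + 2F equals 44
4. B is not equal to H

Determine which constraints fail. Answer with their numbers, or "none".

No — constraints 1, 3 are not satisfied.

1. C = 9 is odd — fails.
2. H * B = 7 * 5 = 35 — holds.
3. 5C + 2F = 5(9) + 2(1) = 47, not 44 — fails.
4. B = 5, H = 7; distinct — holds.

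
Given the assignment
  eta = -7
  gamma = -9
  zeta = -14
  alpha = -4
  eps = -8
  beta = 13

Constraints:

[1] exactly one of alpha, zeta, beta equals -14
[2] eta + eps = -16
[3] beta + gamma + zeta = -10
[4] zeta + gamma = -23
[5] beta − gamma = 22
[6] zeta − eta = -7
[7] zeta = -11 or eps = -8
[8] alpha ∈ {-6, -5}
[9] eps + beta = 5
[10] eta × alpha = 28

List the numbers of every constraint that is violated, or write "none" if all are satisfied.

[1] alpha=-4, zeta=-14, beta=13; 1 of them equals -14 — satisfied.
[2] eta + eps = -7 + (-8) = -15, not -16 — violated.
[3] beta + gamma + zeta = 13 + (-9) + (-14) = -10 — satisfied.
[4] zeta + gamma = -14 + (-9) = -23 — satisfied.
[5] beta − gamma = 13 − (-9) = 22 — satisfied.
[6] zeta − eta = -14 − (-7) = -7 — satisfied.
[7] zeta = -14 ≠ -11, but eps = -8 = -8 (second disjunct) — satisfied.
[8] alpha = -4 is not in {-6, -5} — violated.
[9] eps + beta = -8 + 13 = 5 — satisfied.
[10] eta × alpha = -7 × (-4) = 28 — satisfied.

Constraints 2 and 8 do not hold.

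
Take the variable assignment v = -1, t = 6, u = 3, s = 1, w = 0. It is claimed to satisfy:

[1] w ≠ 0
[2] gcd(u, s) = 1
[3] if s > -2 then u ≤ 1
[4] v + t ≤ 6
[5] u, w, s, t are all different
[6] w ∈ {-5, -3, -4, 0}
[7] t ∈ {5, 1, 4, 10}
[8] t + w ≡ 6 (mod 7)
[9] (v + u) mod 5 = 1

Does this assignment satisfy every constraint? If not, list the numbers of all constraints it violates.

Constraints 1, 3, 7, 9 do not hold.

[1] w = 0, but 0 is required to differ — fails.
[2] gcd(3, 1) = 1 — holds.
[3] s = 1 > -2, so we need u ≤ 1; but u = 3 > 1 — fails.
[4] v + t = -1 + 6 = 5; 5 ≤ 6 — holds.
[5] values 3, 0, 1, 6 are pairwise distinct — holds.
[6] w = 0 is in {-5, -3, -4, 0} — holds.
[7] t = 6 is not in {5, 1, 4, 10} — fails.
[8] t + w = 6; 6 mod 7 = 6 — holds.
[9] v + u = 2; 2 mod 5 = 2, not 1 — fails.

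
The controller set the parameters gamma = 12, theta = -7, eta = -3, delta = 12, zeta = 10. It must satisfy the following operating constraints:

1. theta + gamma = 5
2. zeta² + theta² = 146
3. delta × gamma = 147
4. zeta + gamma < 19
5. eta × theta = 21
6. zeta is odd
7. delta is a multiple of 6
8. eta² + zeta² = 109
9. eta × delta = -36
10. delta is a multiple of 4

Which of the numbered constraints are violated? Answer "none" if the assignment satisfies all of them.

1. theta + gamma = -7 + 12 = 5  holds
2. zeta² + theta² = 10² + (-7)² = 100 + 49 = 149, not 146  fails
3. delta × gamma = 12 × 12 = 144, not 147  fails
4. zeta + gamma = 10 + 12 = 22; 22 ≥ 19, bound 19 not met  fails
5. eta × theta = -3 × (-7) = 21  holds
6. zeta = 10 is even  fails
7. 12 / 6 = 2, so 6 divides 12  holds
8. eta² + zeta² = (-3)² + 10² = 9 + 100 = 109  holds
9. eta × delta = -3 × 12 = -36  holds
10. 12 / 4 = 3, so 4 divides 12  holds

Constraints 2, 3, 4, and 6 do not hold.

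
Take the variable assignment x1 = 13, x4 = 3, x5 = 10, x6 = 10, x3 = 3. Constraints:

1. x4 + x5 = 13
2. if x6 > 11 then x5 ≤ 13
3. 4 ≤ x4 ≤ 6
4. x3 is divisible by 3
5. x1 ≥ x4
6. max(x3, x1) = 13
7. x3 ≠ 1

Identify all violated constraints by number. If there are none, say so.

1. x4 + x5 = 3 + 10 = 13 — holds.
2. x6 = 10, not > 11; antecedent false, conditional vacuously true — holds.
3. x4 = 3 is outside [4, 6] — does not hold.
4. 3 / 3 = 1, so 3 divides 3 — holds.
5. x1 = 13, x4 = 3; 13 ≥ 3 — holds.
6. max(3, 13) = 13 — holds.
7. x3 = 3, and 3 ≠ 1 — holds.

Constraint 3 does not hold.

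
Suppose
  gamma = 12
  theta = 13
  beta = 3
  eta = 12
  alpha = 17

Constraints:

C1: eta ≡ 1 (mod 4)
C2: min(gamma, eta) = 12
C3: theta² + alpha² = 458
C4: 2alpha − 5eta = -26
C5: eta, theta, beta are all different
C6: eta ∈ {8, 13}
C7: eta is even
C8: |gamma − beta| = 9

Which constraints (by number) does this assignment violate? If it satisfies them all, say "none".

Constraints 1, 6 do not hold.

C1: 12 mod 4 = 0, not 1 — violated.
C2: min(12, 12) = 12 — satisfied.
C3: theta² + alpha² = 13² + 17² = 169 + 289 = 458 — satisfied.
C4: 2alpha − 5eta = 2(17) − 5(12) = -26 — satisfied.
C5: values 12, 13, 3 are pairwise distinct — satisfied.
C6: eta = 12 is not in {8, 13} — violated.
C7: eta = 12 is even — satisfied.
C8: |12 − 3| = 9 — satisfied.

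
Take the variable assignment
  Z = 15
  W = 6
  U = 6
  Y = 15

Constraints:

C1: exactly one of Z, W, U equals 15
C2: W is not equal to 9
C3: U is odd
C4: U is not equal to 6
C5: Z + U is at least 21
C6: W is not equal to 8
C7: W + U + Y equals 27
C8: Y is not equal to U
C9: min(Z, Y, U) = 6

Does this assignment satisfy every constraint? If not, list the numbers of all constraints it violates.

No — constraints 3, 4 are not satisfied.

C1: Z=15, W=6, U=6; 1 of them equals 15 — holds.
C2: W = 6, and 6 ≠ 9 — holds.
C3: U = 6 is even — fails.
C4: U = 6, but 6 is required to differ — fails.
C5: Z + U = 15 + 6 = 21; 21 ≥ 21 — holds.
C6: W = 6, and 6 ≠ 8 — holds.
C7: W + U + Y = 6 + 6 + 15 = 27 — holds.
C8: Y = 15, U = 6; distinct — holds.
C9: min(15, 15, 6) = 6 — holds.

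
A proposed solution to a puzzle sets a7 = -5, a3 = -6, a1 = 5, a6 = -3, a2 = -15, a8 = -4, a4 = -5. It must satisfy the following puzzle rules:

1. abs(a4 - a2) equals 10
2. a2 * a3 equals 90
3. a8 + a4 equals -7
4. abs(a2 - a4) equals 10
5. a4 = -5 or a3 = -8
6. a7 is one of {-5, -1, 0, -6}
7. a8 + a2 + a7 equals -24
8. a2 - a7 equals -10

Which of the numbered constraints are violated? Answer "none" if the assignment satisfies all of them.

1. abs(-5 - (-15)) = 10 — satisfied.
2. a2 * a3 = -15 * (-6) = 90 — satisfied.
3. a8 + a4 = -4 + (-5) = -9, not -7 — violated.
4. abs(-15 - (-5)) = 10 — satisfied.
5. a4 = -5 = -5 (first disjunct) — satisfied.
6. a7 = -5 is in {-5, -1, 0, -6} — satisfied.
7. a8 + a2 + a7 = -4 + (-15) + (-5) = -24 — satisfied.
8. a2 - a7 = -15 - (-5) = -10 — satisfied.

Constraint 3 is violated.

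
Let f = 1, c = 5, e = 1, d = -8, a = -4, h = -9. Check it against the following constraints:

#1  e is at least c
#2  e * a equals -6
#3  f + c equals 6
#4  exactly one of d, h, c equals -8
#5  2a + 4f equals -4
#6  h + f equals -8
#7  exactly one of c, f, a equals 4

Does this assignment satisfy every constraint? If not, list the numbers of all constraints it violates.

The assignment fails constraints 1, 2, 7.

#1 e = 1, c = 5; 1 < 5 (want ≥)  FAIL
#2 e * a = 1 * (-4) = -4, not -6  FAIL
#3 f + c = 1 + 5 = 6  OK
#4 d=-8, h=-9, c=5; 1 of them equals -8  OK
#5 2a + 4f = 2(-4) + 4(1) = -4  OK
#6 h + f = -9 + 1 = -8  OK
#7 c=5, f=1, a=-4; 0 of them equal 4, not exactly one  FAIL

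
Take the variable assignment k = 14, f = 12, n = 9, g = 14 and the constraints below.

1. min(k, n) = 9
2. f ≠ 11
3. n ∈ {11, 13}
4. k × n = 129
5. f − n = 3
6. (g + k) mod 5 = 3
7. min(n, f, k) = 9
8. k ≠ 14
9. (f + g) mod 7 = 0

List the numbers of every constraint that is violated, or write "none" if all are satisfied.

1. min(14, 9) = 9 — OK.
2. f = 12, and 12 ≠ 11 — OK.
3. n = 9 is not in {11, 13} — violated.
4. k × n = 14 × 9 = 126, not 129 — violated.
5. f − n = 12 − 9 = 3 — OK.
6. g + k = 28; 28 mod 5 = 3 — OK.
7. min(9, 12, 14) = 9 — OK.
8. k = 14, but 14 is required to differ — violated.
9. f + g = 26; 26 mod 7 = 5, not 0 — violated.

The assignment fails constraints 3, 4, 8, and 9.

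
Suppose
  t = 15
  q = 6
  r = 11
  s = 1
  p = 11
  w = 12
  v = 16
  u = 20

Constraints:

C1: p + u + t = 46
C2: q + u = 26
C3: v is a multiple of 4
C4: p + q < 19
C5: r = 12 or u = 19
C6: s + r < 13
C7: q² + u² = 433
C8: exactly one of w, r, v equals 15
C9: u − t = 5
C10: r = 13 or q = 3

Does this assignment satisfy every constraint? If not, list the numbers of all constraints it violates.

C1: p + u + t = 11 + 20 + 15 = 46 — satisfied.
C2: q + u = 6 + 20 = 26 — satisfied.
C3: 16 / 4 = 4, so 4 divides 16 — satisfied.
C4: p + q = 11 + 6 = 17; 17 < 19 — satisfied.
C5: r = 11 ≠ 12 and u = 20 ≠ 19; both disjuncts false — violated.
C6: s + r = 1 + 11 = 12; 12 < 13 — satisfied.
C7: q² + u² = 6² + 20² = 36 + 400 = 436, not 433 — violated.
C8: w=12, r=11, v=16; 0 of them equal 15, not exactly one — violated.
C9: u − t = 20 − 15 = 5 — satisfied.
C10: r = 11 ≠ 13 and q = 6 ≠ 3; both disjuncts false — violated.

Constraints 5, 7, 8, 10 are violated.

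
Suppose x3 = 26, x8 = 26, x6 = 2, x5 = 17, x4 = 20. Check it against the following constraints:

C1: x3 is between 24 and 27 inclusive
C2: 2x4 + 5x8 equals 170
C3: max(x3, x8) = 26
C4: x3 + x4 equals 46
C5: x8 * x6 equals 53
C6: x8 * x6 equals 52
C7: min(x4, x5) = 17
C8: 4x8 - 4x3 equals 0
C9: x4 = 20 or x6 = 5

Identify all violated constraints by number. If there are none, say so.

The assignment fails constraint 5.

C1: x3 = 26 lies in [24, 27] — satisfied.
C2: 2x4 + 5x8 = 2(20) + 5(26) = 170 — satisfied.
C3: max(26, 26) = 26 — satisfied.
C4: x3 + x4 = 26 + 20 = 46 — satisfied.
C5: x8 * x6 = 26 * 2 = 52, not 53 — violated.
C6: x8 * x6 = 26 * 2 = 52 — satisfied.
C7: min(20, 17) = 17 — satisfied.
C8: 4x8 - 4x3 = 4(26) - 4(26) = 0 — satisfied.
C9: x4 = 20 = 20 (first disjunct) — satisfied.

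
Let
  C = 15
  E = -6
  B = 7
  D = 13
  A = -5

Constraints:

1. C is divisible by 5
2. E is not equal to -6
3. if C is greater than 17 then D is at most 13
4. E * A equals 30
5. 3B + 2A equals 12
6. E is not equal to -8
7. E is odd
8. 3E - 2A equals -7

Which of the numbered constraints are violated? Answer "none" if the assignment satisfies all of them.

1. 15 / 5 = 3, so 5 divides 15 — holds.
2. E = -6, but -6 is required to differ — fails.
3. C = 15, not > 17; antecedent false, conditional vacuously true — holds.
4. E * A = -6 * (-5) = 30 — holds.
5. 3B + 2A = 3(7) + 2(-5) = 11, not 12 — fails.
6. E = -6, and -6 ≠ -8 — holds.
7. E = -6 is even — fails.
8. 3E - 2A = 3(-6) - 2(-5) = -8, not -7 — fails.

Constraints 2, 5, 7, and 8 are violated.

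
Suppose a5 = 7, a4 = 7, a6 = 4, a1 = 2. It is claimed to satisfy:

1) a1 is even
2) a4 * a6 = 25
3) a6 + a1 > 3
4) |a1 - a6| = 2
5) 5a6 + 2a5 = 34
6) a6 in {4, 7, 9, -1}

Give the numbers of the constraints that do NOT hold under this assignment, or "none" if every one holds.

1) a1 = 2 is even — OK.
2) a4 * a6 = 7 * 4 = 28, not 25 — violated.
3) a6 + a1 = 4 + 2 = 6; 6 > 3 — OK.
4) |2 - 4| = 2 — OK.
5) 5a6 + 2a5 = 5(4) + 2(7) = 34 — OK.
6) a6 = 4 is in {4, 7, 9, -1} — OK.

No — constraint 2 is not satisfied.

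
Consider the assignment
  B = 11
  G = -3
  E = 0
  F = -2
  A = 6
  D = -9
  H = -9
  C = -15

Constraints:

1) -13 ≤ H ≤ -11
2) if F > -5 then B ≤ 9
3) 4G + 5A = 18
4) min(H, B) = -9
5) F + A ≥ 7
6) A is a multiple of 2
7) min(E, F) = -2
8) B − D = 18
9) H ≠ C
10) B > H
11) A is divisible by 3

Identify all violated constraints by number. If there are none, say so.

1) H = -9 is outside [-13, -11]  FAIL
2) F = -2 > -5, so we need B ≤ 9; but B = 11 > 9  FAIL
3) 4G + 5A = 4(-3) + 5(6) = 18  OK
4) min(-9, 11) = -9  OK
5) F + A = -2 + 6 = 4; 4 < 7, bound 7 not met  FAIL
6) 6 / 2 = 3, so 2 divides 6  OK
7) min(0, -2) = -2  OK
8) B − D = 11 − (-9) = 20, not 18  FAIL
9) H = -9, C = -15; distinct  OK
10) B = 11, H = -9; 11 > -9  OK
11) 6 / 3 = 2, so 3 divides 6  OK

The assignment fails constraints 1, 2, 5, 8.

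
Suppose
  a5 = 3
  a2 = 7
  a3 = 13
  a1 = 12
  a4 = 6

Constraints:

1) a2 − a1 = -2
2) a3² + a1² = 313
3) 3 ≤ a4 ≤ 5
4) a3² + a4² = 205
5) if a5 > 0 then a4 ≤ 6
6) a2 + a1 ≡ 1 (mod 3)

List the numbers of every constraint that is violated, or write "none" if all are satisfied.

1) a2 − a1 = 7 − 12 = -5, not -2 — fails.
2) a3² + a1² = 13² + 12² = 169 + 144 = 313 — holds.
3) a4 = 6 is outside [3, 5] — fails.
4) a3² + a4² = 13² + 6² = 169 + 36 = 205 — holds.
5) a5 = 3 > 0, so we need a4 ≤ 6; a4 = 6 ≤ 6 — holds.
6) a2 + a1 = 19; 19 mod 3 = 1 — holds.

The assignment fails constraints 1, 3.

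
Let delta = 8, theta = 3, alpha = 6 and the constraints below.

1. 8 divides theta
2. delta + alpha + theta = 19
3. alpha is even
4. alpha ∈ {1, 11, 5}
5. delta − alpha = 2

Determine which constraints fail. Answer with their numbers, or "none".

The assignment fails constraints 1, 2, 4.

1. 3 = 8×0 + 3, so 8 does not divide 3  no
2. delta + alpha + theta = 8 + 6 + 3 = 17, not 19  no
3. alpha = 6 is even  yes
4. alpha = 6 is not in {1, 11, 5}  no
5. delta − alpha = 8 − 6 = 2  yes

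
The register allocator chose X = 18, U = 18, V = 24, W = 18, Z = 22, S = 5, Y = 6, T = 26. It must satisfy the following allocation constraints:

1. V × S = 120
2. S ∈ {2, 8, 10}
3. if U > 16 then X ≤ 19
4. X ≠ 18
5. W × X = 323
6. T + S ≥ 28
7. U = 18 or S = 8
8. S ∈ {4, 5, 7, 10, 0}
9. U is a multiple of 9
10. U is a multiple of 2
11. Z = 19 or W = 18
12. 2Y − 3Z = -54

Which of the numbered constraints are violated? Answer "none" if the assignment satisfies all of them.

1. V × S = 24 × 5 = 120  holds
2. S = 5 is not in {2, 8, 10}  fails
3. U = 18 > 16, so we need X ≤ 19; X = 18 ≤ 19  holds
4. X = 18, but 18 is required to differ  fails
5. W × X = 18 × 18 = 324, not 323  fails
6. T + S = 26 + 5 = 31; 31 ≥ 28  holds
7. U = 18 = 18 (first disjunct)  holds
8. S = 5 is in {4, 5, 7, 10, 0}  holds
9. 18 / 9 = 2, so 9 divides 18  holds
10. 18 / 2 = 9, so 2 divides 18  holds
11. Z = 22 ≠ 19, but W = 18 = 18 (second disjunct)  holds
12. 2Y − 3Z = 2(6) − 3(22) = -54  holds

Constraints 2, 4, and 5 are violated.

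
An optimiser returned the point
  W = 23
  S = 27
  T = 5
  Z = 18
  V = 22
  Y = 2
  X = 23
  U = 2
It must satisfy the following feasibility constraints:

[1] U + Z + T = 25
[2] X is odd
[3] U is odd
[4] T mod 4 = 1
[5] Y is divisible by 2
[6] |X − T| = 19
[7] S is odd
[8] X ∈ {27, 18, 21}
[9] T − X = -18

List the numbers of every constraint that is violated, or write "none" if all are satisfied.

[1] U + Z + T = 2 + 18 + 5 = 25 — holds.
[2] X = 23 is odd — holds.
[3] U = 2 is even — does not hold.
[4] 5 mod 4 = 1 — holds.
[5] 2 / 2 = 1, so 2 divides 2 — holds.
[6] |23 − 5| = 18, not 19 — does not hold.
[7] S = 27 is odd — holds.
[8] X = 23 is not in {27, 18, 21} — does not hold.
[9] T − X = 5 − 23 = -18 — holds.

Constraints 3, 6, 8 do not hold.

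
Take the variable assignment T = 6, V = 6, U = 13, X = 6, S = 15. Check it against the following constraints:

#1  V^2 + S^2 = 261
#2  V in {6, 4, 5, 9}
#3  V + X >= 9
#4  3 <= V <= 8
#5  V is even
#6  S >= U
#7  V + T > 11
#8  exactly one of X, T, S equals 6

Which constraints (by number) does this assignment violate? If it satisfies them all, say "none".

Constraint 8 is violated.

#1 V^2 + S^2 = 6^2 + 15^2 = 36 + 225 = 261 — holds.
#2 V = 6 is in {6, 4, 5, 9} — holds.
#3 V + X = 6 + 6 = 12; 12 ≥ 9 — holds.
#4 V = 6 lies in [3, 8] — holds.
#5 V = 6 is even — holds.
#6 S = 15, U = 13; 15 ≥ 13 — holds.
#7 V + T = 6 + 6 = 12; 12 > 11 — holds.
#8 X=6, T=6, S=15; 2 of them equal 6, not exactly one — fails.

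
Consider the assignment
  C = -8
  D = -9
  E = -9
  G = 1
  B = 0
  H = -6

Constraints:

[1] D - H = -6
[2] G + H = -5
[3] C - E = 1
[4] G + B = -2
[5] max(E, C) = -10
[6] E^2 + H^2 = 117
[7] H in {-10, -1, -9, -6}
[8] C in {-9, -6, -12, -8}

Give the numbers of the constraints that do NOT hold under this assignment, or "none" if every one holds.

[1] D - H = -9 - (-6) = -3, not -6  ✗
[2] G + H = 1 + (-6) = -5  ✓
[3] C - E = -8 - (-9) = 1  ✓
[4] G + B = 1 + 0 = 1, not -2  ✗
[5] max(-9, -8) = -8, not -10  ✗
[6] E^2 + H^2 = (-9)^2 + (-6)^2 = 81 + 36 = 117  ✓
[7] H = -6 is in {-10, -1, -9, -6}  ✓
[8] C = -8 is in {-9, -6, -12, -8}  ✓

Violated: 1, 4, and 5.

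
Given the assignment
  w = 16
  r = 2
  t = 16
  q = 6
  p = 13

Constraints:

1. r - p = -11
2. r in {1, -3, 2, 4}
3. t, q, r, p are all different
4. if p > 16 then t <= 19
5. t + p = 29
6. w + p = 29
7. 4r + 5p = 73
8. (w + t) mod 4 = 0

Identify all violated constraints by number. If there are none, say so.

1. r - p = 2 - 13 = -11 — holds.
2. r = 2 is in {1, -3, 2, 4} — holds.
3. values 16, 6, 2, 13 are pairwise distinct — holds.
4. p = 13, not > 16; antecedent false, conditional vacuously true — holds.
5. t + p = 16 + 13 = 29 — holds.
6. w + p = 16 + 13 = 29 — holds.
7. 4r + 5p = 4(2) + 5(13) = 73 — holds.
8. w + t = 32; 32 mod 4 = 0 — holds.

None — every constraint holds.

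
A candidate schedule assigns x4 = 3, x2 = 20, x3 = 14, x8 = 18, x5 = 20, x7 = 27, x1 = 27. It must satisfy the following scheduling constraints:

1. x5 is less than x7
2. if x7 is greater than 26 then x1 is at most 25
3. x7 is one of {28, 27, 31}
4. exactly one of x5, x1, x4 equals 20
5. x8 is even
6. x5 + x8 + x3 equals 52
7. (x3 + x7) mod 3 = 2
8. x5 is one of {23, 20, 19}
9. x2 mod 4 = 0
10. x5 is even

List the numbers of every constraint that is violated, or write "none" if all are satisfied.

1. x5 = 20, x7 = 27; 20 < 27  ✓
2. x7 = 27 > 26, so we need x1 ≤ 25; but x1 = 27 > 25  ✗
3. x7 = 27 is in {28, 27, 31}  ✓
4. x5=20, x1=27, x4=3; 1 of them equals 20  ✓
5. x8 = 18 is even  ✓
6. x5 + x8 + x3 = 20 + 18 + 14 = 52  ✓
7. x3 + x7 = 41; 41 mod 3 = 2  ✓
8. x5 = 20 is in {23, 20, 19}  ✓
9. 20 mod 4 = 0  ✓
10. x5 = 20 is even  ✓

No — constraint 2 is not satisfied.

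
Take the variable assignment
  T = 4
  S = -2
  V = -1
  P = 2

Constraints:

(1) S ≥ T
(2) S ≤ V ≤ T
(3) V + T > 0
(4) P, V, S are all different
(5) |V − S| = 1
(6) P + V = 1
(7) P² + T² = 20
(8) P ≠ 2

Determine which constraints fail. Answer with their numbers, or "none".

(1) S = -2, T = 4; -2 < 4 (want ≥) — violated.
(2) values -2 ≤ -1 ≤ 4 — satisfied.
(3) V + T = -1 + 4 = 3; 3 > 0 — satisfied.
(4) values 2, -1, -2 are pairwise distinct — satisfied.
(5) |-1 − (-2)| = 1 — satisfied.
(6) P + V = 2 + (-1) = 1 — satisfied.
(7) P² + T² = 2² + 4² = 4 + 16 = 20 — satisfied.
(8) P = 2, but 2 is required to differ — violated.

Constraints 1, 8 do not hold.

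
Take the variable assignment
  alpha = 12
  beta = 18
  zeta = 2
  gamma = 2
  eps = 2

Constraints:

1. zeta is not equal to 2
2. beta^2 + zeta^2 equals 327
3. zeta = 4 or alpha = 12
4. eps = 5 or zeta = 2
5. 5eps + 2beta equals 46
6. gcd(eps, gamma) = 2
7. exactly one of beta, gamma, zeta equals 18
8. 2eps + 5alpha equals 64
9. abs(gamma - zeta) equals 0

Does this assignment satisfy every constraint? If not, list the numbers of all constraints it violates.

1. zeta = 2, but 2 is required to differ  ✗
2. beta^2 + zeta^2 = 18^2 + 2^2 = 324 + 4 = 328, not 327  ✗
3. zeta = 2 ≠ 4, but alpha = 12 = 12 (second disjunct)  ✓
4. eps = 2 ≠ 5, but zeta = 2 = 2 (second disjunct)  ✓
5. 5eps + 2beta = 5(2) + 2(18) = 46  ✓
6. gcd(2, 2) = 2  ✓
7. beta=18, gamma=2, zeta=2; 1 of them equals 18  ✓
8. 2eps + 5alpha = 2(2) + 5(12) = 64  ✓
9. abs(2 - 2) = 0  ✓

Constraints 1, 2 are violated.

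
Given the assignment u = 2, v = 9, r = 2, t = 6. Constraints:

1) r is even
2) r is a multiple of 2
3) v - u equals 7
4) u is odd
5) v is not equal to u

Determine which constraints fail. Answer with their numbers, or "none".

1) r = 2 is even  yes
2) 2 / 2 = 1, so 2 divides 2  yes
3) v - u = 9 - 2 = 7  yes
4) u = 2 is even  no
5) v = 9, u = 2; distinct  yes

No — constraint 4 is not satisfied.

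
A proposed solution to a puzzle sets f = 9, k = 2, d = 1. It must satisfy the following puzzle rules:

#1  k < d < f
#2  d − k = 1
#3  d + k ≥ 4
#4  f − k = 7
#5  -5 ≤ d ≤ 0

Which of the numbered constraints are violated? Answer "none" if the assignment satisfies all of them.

#1 values 2, 1, 9; k = 2 is not < d = 1  ✘
#2 d − k = 1 − 2 = -1, not 1  ✘
#3 d + k = 1 + 2 = 3; 3 < 4, bound 4 not met  ✘
#4 f − k = 9 − 2 = 7  ✔
#5 d = 1 is outside [-5, 0]  ✘

Constraints 1, 2, 3, 5 are violated.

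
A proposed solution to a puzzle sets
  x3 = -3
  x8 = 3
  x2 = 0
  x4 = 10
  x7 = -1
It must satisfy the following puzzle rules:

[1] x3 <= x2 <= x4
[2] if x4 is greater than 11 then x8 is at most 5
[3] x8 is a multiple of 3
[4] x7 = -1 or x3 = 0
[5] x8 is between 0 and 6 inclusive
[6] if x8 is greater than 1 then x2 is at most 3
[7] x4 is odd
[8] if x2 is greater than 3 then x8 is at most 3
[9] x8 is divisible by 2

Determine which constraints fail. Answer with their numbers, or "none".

[1] values -3 <= 0 <= 10  true
[2] x4 = 10, not > 11; antecedent false, conditional vacuously true  true
[3] 3 / 3 = 1, so 3 divides 3  true
[4] x7 = -1 = -1 (first disjunct)  true
[5] x8 = 3 lies in [0, 6]  true
[6] x8 = 3 > 1, so we need x2 ≤ 3; x2 = 0 ≤ 3  true
[7] x4 = 10 is even  false
[8] x2 = 0, not > 3; antecedent false, conditional vacuously true  true
[9] 3 = 2*1 + 1, so 2 does not divide 3  false

Constraints 7 and 9 are violated.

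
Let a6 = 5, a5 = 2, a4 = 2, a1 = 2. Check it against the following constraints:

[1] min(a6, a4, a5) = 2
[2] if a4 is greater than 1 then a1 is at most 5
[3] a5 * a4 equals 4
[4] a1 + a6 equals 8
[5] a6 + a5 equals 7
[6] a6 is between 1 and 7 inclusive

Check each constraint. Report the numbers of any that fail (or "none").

[1] min(5, 2, 2) = 2  OK
[2] a4 = 2 > 1, so we need a1 ≤ 5; a1 = 2 ≤ 5  OK
[3] a5 * a4 = 2 * 2 = 4  OK
[4] a1 + a6 = 2 + 5 = 7, not 8  FAIL
[5] a6 + a5 = 5 + 2 = 7  OK
[6] a6 = 5 lies in [1, 7]  OK

The assignment fails constraint 4.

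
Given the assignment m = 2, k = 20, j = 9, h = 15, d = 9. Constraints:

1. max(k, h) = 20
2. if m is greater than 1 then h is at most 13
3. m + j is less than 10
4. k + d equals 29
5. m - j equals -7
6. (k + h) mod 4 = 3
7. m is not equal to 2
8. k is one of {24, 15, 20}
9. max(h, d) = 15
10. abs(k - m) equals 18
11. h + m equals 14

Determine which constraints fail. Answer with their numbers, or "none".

1. max(20, 15) = 20  ✓
2. m = 2 > 1, so we need h ≤ 13; but h = 15 > 13  ✗
3. m + j = 2 + 9 = 11; 11 ≥ 10, bound 10 not met  ✗
4. k + d = 20 + 9 = 29  ✓
5. m - j = 2 - 9 = -7  ✓
6. k + h = 35; 35 mod 4 = 3  ✓
7. m = 2, but 2 is required to differ  ✗
8. k = 20 is in {24, 15, 20}  ✓
9. max(15, 9) = 15  ✓
10. abs(20 - 2) = 18  ✓
11. h + m = 15 + 2 = 17, not 14  ✗

Constraints 2, 3, 7, 11 do not hold.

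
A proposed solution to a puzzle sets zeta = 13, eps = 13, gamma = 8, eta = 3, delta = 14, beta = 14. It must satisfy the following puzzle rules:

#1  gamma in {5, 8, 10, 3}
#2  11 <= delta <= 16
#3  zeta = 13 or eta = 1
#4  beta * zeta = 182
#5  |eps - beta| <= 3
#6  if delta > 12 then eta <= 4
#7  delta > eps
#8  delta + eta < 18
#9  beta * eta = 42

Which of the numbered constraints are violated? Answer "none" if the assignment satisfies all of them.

#1 gamma = 8 is in {5, 8, 10, 3} — OK.
#2 delta = 14 lies in [11, 16] — OK.
#3 zeta = 13 = 13 (first disjunct) — OK.
#4 beta * zeta = 14 * 13 = 182 — OK.
#5 |13 - 14| = 1; 1 ≤ 3 — OK.
#6 delta = 14 > 12, so we need eta ≤ 4; eta = 3 ≤ 4 — OK.
#7 delta = 14, eps = 13; 14 > 13 — OK.
#8 delta + eta = 14 + 3 = 17; 17 < 18 — OK.
#9 beta * eta = 14 * 3 = 42 — OK.

Yes — all constraints hold.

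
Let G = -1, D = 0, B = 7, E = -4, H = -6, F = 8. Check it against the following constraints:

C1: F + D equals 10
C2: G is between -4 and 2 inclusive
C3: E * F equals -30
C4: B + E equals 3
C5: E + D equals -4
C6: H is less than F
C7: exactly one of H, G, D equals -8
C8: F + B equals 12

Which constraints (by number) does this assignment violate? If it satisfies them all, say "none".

C1: F + D = 8 + 0 = 8, not 10 — violated.
C2: G = -1 lies in [-4, 2] — satisfied.
C3: E * F = -4 * 8 = -32, not -30 — violated.
C4: B + E = 7 + (-4) = 3 — satisfied.
C5: E + D = -4 + 0 = -4 — satisfied.
C6: H = -6, F = 8; -6 < 8 — satisfied.
C7: H=-6, G=-1, D=0; 0 of them equal -8, not exactly one — violated.
C8: F + B = 8 + 7 = 15, not 12 — violated.

Violated: 1, 3, 7, 8.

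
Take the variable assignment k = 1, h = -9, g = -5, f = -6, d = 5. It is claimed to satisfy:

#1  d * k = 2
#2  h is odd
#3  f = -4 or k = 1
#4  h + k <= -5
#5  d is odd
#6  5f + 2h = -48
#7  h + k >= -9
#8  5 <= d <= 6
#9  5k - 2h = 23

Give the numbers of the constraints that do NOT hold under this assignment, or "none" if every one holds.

Violated: 1.

#1 d * k = 5 * 1 = 5, not 2  false
#2 h = -9 is odd  true
#3 f = -6 ≠ -4, but k = 1 = 1 (second disjunct)  true
#4 h + k = -9 + 1 = -8; -8 ≤ -5  true
#5 d = 5 is odd  true
#6 5f + 2h = 5(-6) + 2(-9) = -48  true
#7 h + k = -9 + 1 = -8; -8 ≥ -9  true
#8 d = 5 lies in [5, 6]  true
#9 5k - 2h = 5(1) - 2(-9) = 23  true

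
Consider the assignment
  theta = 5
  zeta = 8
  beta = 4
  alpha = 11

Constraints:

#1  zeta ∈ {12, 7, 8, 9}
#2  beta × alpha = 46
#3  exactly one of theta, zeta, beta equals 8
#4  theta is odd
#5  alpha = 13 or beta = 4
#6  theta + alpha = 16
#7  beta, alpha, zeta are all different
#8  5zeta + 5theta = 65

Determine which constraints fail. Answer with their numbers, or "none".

No — constraint 2 is not satisfied.

#1 zeta = 8 is in {12, 7, 8, 9} — holds.
#2 beta × alpha = 4 × 11 = 44, not 46 — does not hold.
#3 theta=5, zeta=8, beta=4; 1 of them equals 8 — holds.
#4 theta = 5 is odd — holds.
#5 alpha = 11 ≠ 13, but beta = 4 = 4 (second disjunct) — holds.
#6 theta + alpha = 5 + 11 = 16 — holds.
#7 values 4, 11, 8 are pairwise distinct — holds.
#8 5zeta + 5theta = 5(8) + 5(5) = 65 — holds.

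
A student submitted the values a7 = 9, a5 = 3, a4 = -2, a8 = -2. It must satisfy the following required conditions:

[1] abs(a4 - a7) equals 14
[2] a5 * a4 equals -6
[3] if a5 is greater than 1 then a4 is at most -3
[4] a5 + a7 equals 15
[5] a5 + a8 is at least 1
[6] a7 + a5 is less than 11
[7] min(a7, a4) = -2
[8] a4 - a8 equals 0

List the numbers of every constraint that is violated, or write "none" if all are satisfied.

[1] abs(-2 - 9) = 11, not 14  false
[2] a5 * a4 = 3 * (-2) = -6  true
[3] a5 = 3 > 1, so we need a4 ≤ -3; but a4 = -2 > -3  false
[4] a5 + a7 = 3 + 9 = 12, not 15  false
[5] a5 + a8 = 3 + (-2) = 1; 1 ≥ 1  true
[6] a7 + a5 = 9 + 3 = 12; 12 ≥ 11, bound 11 not met  false
[7] min(9, -2) = -2  true
[8] a4 - a8 = -2 - (-2) = 0  true

The assignment fails constraints 1, 3, 4, 6.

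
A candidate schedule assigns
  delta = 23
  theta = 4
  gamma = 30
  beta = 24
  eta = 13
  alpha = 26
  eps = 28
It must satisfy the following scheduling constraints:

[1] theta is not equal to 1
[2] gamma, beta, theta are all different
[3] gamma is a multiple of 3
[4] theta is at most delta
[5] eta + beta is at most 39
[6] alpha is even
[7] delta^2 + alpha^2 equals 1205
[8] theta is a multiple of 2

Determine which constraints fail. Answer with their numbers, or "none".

None — every constraint holds.

[1] theta = 4, and 4 ≠ 1 — satisfied.
[2] values 30, 24, 4 are pairwise distinct — satisfied.
[3] 30 / 3 = 10, so 3 divides 30 — satisfied.
[4] theta = 4, delta = 23; 4 ≤ 23 — satisfied.
[5] eta + beta = 13 + 24 = 37; 37 ≤ 39 — satisfied.
[6] alpha = 26 is even — satisfied.
[7] delta^2 + alpha^2 = 23^2 + 26^2 = 529 + 676 = 1205 — satisfied.
[8] 4 / 2 = 2, so 2 divides 4 — satisfied.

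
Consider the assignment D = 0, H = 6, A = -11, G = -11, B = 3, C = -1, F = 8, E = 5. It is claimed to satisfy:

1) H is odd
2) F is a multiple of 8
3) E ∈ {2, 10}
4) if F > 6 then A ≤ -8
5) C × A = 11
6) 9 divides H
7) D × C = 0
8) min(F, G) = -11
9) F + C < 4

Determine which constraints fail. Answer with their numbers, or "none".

The assignment fails constraints 1, 3, 6, 9.

1) H = 6 is even  fails
2) 8 / 8 = 1, so 8 divides 8  holds
3) E = 5 is not in {2, 10}  fails
4) F = 8 > 6, so we need A ≤ -8; A = -11 ≤ -8  holds
5) C × A = -1 × (-11) = 11  holds
6) 6 = 9×0 + 6, so 9 does not divide 6  fails
7) D × C = 0 × (-1) = 0  holds
8) min(8, -11) = -11  holds
9) F + C = 8 + (-1) = 7; 7 ≥ 4, bound 4 not met  fails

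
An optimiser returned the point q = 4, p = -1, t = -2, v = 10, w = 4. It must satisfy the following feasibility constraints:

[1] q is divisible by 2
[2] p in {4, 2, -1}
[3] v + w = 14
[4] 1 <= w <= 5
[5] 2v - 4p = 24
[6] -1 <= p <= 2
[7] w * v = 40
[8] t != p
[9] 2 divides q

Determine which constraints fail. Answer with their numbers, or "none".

[1] 4 / 2 = 2, so 2 divides 4  ✓
[2] p = -1 is in {4, 2, -1}  ✓
[3] v + w = 10 + 4 = 14  ✓
[4] w = 4 lies in [1, 5]  ✓
[5] 2v - 4p = 2(10) - 4(-1) = 24  ✓
[6] p = -1 lies in [-1, 2]  ✓
[7] w * v = 4 * 10 = 40  ✓
[8] t = -2, p = -1; distinct  ✓
[9] 4 / 2 = 2, so 2 divides 4  ✓

Yes — all constraints hold.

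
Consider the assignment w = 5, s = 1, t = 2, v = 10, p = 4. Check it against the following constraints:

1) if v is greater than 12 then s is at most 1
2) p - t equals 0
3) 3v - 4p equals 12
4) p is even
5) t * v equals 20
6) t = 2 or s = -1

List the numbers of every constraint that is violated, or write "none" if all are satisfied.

The assignment fails constraints 2, 3.

1) v = 10, not > 12; antecedent false, conditional vacuously true — satisfied.
2) p - t = 4 - 2 = 2, not 0 — violated.
3) 3v - 4p = 3(10) - 4(4) = 14, not 12 — violated.
4) p = 4 is even — satisfied.
5) t * v = 2 * 10 = 20 — satisfied.
6) t = 2 = 2 (first disjunct) — satisfied.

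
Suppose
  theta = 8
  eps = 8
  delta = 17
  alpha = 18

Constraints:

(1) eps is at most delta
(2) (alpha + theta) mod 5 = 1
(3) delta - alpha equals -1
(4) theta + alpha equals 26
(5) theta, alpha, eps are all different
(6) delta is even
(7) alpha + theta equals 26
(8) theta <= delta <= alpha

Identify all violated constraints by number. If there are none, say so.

(1) eps = 8, delta = 17; 8 ≤ 17  OK
(2) alpha + theta = 26; 26 mod 5 = 1  OK
(3) delta - alpha = 17 - 18 = -1  OK
(4) theta + alpha = 8 + 18 = 26  OK
(5) theta = eps = 8, not all different  FAIL
(6) delta = 17 is odd  FAIL
(7) alpha + theta = 18 + 8 = 26  OK
(8) values 8 <= 17 <= 18  OK

Constraints 5 and 6 do not hold.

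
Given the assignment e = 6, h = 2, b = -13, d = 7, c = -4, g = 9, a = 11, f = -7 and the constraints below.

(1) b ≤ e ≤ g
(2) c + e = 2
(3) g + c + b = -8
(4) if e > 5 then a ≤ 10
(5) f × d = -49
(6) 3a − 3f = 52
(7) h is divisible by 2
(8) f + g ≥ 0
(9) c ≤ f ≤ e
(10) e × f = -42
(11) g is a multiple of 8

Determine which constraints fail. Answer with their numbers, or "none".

The assignment fails constraints 4, 6, 9, and 11.

(1) values -13 ≤ 6 ≤ 9 — holds.
(2) c + e = -4 + 6 = 2 — holds.
(3) g + c + b = 9 + (-4) + (-13) = -8 — holds.
(4) e = 6 > 5, so we need a ≤ 10; but a = 11 > 10 — fails.
(5) f × d = -7 × 7 = -49 — holds.
(6) 3a − 3f = 3(11) − 3(-7) = 54, not 52 — fails.
(7) 2 / 2 = 1, so 2 divides 2 — holds.
(8) f + g = -7 + 9 = 2; 2 ≥ 0 — holds.
(9) values -4, -7, 6; c = -4 is not ≤ f = -7 — fails.
(10) e × f = 6 × (-7) = -42 — holds.
(11) 9 = 8×1 + 1, so 8 does not divide 9 — fails.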